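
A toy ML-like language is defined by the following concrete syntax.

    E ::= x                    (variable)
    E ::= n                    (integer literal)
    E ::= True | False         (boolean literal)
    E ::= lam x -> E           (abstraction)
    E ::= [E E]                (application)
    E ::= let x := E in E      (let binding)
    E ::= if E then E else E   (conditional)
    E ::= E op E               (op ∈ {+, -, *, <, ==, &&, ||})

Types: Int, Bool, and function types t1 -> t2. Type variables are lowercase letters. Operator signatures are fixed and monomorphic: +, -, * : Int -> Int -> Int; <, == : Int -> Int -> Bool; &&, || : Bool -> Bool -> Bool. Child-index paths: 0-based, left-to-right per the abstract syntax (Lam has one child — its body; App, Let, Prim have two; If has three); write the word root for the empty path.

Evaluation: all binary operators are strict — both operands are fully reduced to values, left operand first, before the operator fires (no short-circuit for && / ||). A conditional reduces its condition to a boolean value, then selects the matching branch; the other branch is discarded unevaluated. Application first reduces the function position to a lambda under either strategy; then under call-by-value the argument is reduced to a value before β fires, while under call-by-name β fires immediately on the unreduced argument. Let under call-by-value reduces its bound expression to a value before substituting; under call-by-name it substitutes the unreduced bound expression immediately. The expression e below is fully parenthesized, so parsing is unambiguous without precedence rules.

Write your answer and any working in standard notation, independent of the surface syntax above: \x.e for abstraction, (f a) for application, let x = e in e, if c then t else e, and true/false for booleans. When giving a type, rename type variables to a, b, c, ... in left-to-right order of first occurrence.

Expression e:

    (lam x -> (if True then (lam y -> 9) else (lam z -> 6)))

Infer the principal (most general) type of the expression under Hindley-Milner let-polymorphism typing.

Answer: a -> b -> Int

Trace:
  unify Bool ~ Bool
\y._ : b -> Int
\z._ : c -> Int
  unify b -> Int ~ c -> Int
  unify b ~ c
  unify Int ~ Int
\x._ : a -> c -> Int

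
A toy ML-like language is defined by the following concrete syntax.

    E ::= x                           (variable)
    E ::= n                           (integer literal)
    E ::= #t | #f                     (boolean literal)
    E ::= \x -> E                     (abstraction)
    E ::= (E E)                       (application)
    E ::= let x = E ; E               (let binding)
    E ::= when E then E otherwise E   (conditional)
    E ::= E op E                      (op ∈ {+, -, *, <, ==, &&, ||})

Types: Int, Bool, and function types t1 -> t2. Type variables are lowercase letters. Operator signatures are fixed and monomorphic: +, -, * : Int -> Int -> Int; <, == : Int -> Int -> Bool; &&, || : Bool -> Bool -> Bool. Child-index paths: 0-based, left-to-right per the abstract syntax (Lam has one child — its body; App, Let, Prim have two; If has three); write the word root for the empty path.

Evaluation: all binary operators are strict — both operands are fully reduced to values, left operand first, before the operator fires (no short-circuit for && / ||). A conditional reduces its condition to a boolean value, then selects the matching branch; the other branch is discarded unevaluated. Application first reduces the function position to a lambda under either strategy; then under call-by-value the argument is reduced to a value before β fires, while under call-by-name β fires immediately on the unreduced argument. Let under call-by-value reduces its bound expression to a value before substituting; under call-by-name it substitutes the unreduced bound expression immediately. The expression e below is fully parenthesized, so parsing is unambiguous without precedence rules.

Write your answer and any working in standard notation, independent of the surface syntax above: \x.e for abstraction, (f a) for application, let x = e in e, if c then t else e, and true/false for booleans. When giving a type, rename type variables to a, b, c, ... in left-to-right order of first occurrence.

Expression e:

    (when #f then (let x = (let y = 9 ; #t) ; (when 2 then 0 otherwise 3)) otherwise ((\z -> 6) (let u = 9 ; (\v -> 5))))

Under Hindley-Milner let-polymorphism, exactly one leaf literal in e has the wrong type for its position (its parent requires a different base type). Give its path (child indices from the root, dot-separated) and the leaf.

Answer: 1.1.0 : 2

Working:
  unify Bool ~ Bool
let y : Int
let x : Bool
  unify Int ~ Bool
  FAIL: mismatch Int ~ Bool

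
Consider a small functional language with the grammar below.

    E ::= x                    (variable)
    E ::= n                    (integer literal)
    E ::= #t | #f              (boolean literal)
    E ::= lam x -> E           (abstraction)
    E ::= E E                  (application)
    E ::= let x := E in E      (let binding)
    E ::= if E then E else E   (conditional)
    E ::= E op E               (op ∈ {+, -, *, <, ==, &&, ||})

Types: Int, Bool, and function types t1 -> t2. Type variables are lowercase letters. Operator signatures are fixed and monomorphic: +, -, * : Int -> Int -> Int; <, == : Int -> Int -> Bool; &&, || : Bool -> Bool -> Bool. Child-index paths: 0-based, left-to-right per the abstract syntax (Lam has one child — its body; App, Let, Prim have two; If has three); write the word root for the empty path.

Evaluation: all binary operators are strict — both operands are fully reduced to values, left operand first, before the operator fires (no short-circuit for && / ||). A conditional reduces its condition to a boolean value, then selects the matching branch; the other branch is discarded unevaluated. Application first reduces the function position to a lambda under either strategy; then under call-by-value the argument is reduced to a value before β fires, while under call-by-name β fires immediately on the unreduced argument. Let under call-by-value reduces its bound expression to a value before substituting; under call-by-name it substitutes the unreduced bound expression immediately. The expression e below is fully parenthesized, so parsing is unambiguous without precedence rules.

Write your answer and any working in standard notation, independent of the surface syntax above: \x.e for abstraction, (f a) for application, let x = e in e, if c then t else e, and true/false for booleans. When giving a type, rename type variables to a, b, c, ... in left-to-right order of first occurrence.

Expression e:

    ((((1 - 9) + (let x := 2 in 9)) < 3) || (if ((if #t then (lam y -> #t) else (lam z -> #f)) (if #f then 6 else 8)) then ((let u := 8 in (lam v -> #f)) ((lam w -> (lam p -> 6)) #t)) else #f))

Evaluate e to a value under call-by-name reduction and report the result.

Answer: true

Derivation:
step 0: ((((1 - 9) + (let x = 2 in 9)) < 3) || (if ((if true then (\y.true) else (\z.false)) (if false then 6 else 8)) then ((let u = 8 in (\v.false)) ((\w.(\p.6)) true)) else false))
step 1: [delta@0.0.0] (((-8 + (let x = 2 in 9)) < 3) || (if ((if true then (\y.true) else (\z.false)) (if false then 6 else 8)) then ((let u = 8 in (\v.false)) ((\w.(\p.6)) true)) else false))
step 2: [let@0.0.1] (((-8 + 9) < 3) || (if ((if true then (\y.true) else (\z.false)) (if false then 6 else 8)) then ((let u = 8 in (\v.false)) ((\w.(\p.6)) true)) else false))
step 3: [delta@0.0] ((1 < 3) || (if ((if true then (\y.true) else (\z.false)) (if false then 6 else 8)) then ((let u = 8 in (\v.false)) ((\w.(\p.6)) true)) else false))
step 4: [delta@0] (true || (if ((if true then (\y.true) else (\z.false)) (if false then 6 else 8)) then ((let u = 8 in (\v.false)) ((\w.(\p.6)) true)) else false))
step 5: [if@1.0.0] (true || (if ((\y.true) (if false then 6 else 8)) then ((let u = 8 in (\v.false)) ((\w.(\p.6)) true)) else false))
step 6: [beta@1.0] (true || (if true then ((let u = 8 in (\v.false)) ((\w.(\p.6)) true)) else false))
step 7: [if@1] (true || ((let u = 8 in (\v.false)) ((\w.(\p.6)) true)))
step 8: [let@1.0] (true || ((\v.false) ((\w.(\p.6)) true)))
step 9: [beta@1] (true || false)
step 10: [delta@root] true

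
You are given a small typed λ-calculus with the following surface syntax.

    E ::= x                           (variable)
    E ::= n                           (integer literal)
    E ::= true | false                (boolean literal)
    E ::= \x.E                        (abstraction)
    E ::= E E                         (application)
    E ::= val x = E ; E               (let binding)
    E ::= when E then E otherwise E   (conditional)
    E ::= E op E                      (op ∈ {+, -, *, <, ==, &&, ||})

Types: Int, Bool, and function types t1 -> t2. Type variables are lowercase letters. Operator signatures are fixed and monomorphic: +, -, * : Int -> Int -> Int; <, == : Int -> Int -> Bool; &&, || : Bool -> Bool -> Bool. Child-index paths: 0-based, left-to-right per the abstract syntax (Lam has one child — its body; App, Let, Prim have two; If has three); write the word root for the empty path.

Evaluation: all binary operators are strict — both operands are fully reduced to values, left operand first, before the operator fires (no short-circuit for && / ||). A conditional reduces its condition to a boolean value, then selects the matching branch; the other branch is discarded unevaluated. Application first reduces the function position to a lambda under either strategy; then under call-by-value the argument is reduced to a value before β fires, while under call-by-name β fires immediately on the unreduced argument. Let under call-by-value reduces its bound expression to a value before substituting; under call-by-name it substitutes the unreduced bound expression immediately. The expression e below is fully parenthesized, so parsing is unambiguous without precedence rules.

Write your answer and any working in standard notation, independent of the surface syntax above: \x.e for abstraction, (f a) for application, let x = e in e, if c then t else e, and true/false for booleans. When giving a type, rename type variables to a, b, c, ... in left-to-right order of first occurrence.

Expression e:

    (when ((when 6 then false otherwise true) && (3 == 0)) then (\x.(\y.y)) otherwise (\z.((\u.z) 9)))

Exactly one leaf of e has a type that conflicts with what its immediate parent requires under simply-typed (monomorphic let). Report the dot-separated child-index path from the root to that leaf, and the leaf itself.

Derivation:
  unify Int ~ Bool
  FAIL: mismatch Int ~ Bool

Answer: 0.0.0 : 6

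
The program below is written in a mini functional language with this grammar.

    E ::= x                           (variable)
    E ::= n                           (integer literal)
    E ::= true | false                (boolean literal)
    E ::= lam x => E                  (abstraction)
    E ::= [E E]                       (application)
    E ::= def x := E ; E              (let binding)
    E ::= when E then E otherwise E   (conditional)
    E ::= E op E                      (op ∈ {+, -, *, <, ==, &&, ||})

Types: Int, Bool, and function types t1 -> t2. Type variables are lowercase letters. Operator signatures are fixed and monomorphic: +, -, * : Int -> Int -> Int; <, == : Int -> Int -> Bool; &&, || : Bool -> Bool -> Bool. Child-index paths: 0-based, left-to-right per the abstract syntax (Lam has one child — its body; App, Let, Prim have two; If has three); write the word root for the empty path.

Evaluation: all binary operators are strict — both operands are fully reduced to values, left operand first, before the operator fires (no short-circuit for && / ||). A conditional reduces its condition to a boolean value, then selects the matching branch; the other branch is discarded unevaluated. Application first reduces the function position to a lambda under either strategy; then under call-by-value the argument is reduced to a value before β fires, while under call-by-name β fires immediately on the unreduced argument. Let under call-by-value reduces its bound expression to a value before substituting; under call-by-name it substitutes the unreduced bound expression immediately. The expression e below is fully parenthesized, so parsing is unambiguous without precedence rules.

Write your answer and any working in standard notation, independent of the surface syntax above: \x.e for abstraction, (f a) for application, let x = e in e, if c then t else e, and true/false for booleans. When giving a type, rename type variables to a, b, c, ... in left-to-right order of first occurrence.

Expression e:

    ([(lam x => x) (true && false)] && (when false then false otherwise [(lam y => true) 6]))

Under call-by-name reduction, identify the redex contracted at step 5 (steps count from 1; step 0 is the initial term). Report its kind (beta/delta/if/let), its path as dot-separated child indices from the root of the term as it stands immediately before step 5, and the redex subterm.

Answer: delta at root : (false && true)

Working:
step 0: (((\x.x) (true && false)) && (if false then false else ((\y.true) 6)))
step 1: [beta@0] ((true && false) && (if false then false else ((\y.true) 6)))
step 2: [delta@0] (false && (if false then false else ((\y.true) 6)))
step 3: [if@1] (false && ((\y.true) 6))
step 4: [beta@1] (false && true)
step 5: [delta@root] false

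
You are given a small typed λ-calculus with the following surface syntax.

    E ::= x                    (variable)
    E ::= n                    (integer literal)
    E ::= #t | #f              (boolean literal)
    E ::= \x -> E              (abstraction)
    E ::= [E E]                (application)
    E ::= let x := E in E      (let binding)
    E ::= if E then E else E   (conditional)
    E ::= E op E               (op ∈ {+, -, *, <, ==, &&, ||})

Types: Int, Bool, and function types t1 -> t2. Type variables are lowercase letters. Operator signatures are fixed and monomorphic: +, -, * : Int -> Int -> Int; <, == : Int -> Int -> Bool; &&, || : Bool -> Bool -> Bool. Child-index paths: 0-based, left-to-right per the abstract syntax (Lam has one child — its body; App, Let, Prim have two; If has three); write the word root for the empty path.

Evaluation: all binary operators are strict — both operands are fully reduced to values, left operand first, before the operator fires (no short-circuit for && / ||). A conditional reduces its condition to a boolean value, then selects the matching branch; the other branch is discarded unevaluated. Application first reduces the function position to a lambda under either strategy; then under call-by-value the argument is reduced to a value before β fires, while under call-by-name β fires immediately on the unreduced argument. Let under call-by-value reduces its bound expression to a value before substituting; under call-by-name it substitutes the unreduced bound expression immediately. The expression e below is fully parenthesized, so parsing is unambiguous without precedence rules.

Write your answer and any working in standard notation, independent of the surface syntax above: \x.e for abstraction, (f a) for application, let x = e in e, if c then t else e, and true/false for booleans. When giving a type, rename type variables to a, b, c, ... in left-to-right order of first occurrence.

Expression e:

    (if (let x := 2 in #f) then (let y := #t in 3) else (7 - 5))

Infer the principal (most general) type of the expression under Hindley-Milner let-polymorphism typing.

Answer: Int

Trace:
let x : Int
  unify Bool ~ Bool
let y : Bool
  unify Int ~ Int
  unify Int ~ Int
  unify Int ~ Int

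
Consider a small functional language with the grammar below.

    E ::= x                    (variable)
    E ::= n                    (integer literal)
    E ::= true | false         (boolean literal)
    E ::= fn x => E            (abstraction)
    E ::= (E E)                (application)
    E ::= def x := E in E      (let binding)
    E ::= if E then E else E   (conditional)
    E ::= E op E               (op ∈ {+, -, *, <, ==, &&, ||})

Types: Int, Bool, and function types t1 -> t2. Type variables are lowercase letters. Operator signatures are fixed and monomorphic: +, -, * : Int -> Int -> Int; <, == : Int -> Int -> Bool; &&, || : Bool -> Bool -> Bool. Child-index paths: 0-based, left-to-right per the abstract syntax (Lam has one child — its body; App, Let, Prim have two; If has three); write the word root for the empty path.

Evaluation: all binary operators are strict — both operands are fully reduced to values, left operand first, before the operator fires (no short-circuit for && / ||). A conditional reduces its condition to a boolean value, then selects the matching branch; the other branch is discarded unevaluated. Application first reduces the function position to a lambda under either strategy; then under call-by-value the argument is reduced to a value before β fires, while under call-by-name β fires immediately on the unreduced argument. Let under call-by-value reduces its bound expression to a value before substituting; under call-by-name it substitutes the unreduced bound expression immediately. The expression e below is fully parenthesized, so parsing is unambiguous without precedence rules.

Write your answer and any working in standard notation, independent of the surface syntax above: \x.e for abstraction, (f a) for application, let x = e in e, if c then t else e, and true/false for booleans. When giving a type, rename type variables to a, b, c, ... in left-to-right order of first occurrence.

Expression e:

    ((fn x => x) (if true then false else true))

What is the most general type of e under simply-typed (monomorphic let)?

Trace:
x : a
\x._ : a -> a
  unify Bool ~ Bool
  unify Bool ~ Bool
  unify a -> a ~ Bool -> b
  unify a ~ Bool
  unify Bool ~ b
_ _ : Bool

Answer: Bool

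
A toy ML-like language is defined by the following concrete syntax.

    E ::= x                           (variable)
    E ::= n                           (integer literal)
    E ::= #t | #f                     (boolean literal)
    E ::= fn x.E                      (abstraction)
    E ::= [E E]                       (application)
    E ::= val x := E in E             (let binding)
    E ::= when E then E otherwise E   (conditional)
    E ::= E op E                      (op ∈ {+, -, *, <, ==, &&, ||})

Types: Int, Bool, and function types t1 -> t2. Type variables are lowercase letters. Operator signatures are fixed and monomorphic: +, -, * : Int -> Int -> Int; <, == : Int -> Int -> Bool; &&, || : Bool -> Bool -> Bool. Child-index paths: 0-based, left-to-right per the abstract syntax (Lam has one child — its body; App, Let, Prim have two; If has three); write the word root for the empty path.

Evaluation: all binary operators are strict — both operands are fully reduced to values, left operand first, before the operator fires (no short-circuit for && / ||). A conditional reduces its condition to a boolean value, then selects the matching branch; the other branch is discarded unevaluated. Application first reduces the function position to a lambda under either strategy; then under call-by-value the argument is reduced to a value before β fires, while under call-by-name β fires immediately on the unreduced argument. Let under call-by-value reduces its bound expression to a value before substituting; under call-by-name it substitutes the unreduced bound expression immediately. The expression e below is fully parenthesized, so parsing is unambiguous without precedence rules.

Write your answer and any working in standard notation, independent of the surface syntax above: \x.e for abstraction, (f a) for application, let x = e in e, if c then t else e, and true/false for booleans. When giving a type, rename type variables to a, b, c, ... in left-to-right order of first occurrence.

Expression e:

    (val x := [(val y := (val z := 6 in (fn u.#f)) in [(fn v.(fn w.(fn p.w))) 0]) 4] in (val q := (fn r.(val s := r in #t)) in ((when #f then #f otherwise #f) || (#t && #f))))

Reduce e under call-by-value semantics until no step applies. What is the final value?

Working:
step 0: (let x = ((let y = (let z = 6 in (\u.false)) in ((\v.(\w.(\p.w))) 0)) 4) in (let q = (\r.(let s = r in true)) in ((if false then false else false) || (true && false))))
step 1: [let@0.0.0] (let x = ((let y = (\u.false) in ((\v.(\w.(\p.w))) 0)) 4) in (let q = (\r.(let s = r in true)) in ((if false then false else false) || (true && false))))
step 2: [let@0.0] (let x = (((\v.(\w.(\p.w))) 0) 4) in (let q = (\r.(let s = r in true)) in ((if false then false else false) || (true && false))))
step 3: [beta@0.0] (let x = ((\w.(\p.w)) 4) in (let q = (\r.(let s = r in true)) in ((if false then false else false) || (true && false))))
step 4: [beta@0] (let x = (\p.4) in (let q = (\r.(let s = r in true)) in ((if false then false else false) || (true && false))))
step 5: [let@root] (let q = (\r.(let s = r in true)) in ((if false then false else false) || (true && false)))
step 6: [let@root] ((if false then false else false) || (true && false))
step 7: [if@0] (false || (true && false))
step 8: [delta@1] (false || false)
step 9: [delta@root] false

Answer: false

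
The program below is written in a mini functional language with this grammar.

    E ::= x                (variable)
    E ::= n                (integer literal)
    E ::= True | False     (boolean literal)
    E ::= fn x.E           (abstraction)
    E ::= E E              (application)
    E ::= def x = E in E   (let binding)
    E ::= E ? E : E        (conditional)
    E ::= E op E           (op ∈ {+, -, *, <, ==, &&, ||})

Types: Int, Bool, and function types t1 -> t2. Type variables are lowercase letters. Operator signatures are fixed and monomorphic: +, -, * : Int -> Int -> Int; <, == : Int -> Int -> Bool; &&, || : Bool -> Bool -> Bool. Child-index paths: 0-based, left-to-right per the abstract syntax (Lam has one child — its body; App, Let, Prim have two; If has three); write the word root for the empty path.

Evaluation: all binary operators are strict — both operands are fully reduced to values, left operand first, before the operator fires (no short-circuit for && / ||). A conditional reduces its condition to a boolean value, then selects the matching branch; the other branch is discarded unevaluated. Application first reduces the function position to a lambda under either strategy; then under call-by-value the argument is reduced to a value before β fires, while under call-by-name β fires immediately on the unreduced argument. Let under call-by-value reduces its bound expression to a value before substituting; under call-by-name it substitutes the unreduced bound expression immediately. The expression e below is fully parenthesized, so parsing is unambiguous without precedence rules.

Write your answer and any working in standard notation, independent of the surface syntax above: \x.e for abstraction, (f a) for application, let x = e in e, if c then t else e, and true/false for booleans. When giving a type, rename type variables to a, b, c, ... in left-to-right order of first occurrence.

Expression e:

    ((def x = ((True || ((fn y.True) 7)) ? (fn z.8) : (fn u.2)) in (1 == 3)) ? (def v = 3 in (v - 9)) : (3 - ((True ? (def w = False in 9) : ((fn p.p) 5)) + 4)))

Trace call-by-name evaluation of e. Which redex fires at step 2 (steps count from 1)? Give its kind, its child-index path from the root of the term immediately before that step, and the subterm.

Answer: delta at 0 : (1 == 3)

Derivation:
step 0: (if (let x = (if (true || ((\y.true) 7)) then (\z.8) else (\u.2)) in (1 == 3)) then (let v = 3 in (v - 9)) else (3 - ((if true then (let w = false in 9) else ((\p.p) 5)) + 4)))
step 1: [let@0] (if (1 == 3) then (let v = 3 in (v - 9)) else (3 - ((if true then (let w = false in 9) else ((\p.p) 5)) + 4)))
step 2: [delta@0] (if false then (let v = 3 in (v - 9)) else (3 - ((if true then (let w = false in 9) else ((\p.p) 5)) + 4)))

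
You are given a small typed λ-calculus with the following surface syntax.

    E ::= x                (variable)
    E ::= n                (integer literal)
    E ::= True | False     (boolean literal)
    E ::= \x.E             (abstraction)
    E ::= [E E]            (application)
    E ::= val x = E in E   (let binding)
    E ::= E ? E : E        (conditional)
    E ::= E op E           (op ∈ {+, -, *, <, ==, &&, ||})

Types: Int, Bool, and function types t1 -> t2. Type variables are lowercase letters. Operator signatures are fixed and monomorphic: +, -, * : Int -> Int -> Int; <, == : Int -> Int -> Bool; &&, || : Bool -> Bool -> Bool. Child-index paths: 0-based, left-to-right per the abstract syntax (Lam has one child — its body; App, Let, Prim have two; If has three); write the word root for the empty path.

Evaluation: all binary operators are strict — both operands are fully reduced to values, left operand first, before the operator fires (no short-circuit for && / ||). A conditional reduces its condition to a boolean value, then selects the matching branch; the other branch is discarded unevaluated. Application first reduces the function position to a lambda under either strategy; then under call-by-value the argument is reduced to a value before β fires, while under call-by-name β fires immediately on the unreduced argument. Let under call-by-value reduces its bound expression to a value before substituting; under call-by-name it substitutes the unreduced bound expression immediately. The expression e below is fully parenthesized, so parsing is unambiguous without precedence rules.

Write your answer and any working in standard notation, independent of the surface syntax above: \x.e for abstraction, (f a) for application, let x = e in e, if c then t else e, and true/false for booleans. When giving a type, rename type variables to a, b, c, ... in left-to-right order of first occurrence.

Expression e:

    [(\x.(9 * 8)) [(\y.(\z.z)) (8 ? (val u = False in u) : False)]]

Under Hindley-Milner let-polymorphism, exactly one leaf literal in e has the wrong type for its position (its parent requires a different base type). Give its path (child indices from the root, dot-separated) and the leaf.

Answer: 1.1.0 : 8

Trace:
  unify Int ~ Int
  unify Int ~ Int
\x._ : a -> Int
z : c
\z._ : c -> c
\y._ : b -> c -> c
  unify Int ~ Bool
  FAIL: mismatch Int ~ Bool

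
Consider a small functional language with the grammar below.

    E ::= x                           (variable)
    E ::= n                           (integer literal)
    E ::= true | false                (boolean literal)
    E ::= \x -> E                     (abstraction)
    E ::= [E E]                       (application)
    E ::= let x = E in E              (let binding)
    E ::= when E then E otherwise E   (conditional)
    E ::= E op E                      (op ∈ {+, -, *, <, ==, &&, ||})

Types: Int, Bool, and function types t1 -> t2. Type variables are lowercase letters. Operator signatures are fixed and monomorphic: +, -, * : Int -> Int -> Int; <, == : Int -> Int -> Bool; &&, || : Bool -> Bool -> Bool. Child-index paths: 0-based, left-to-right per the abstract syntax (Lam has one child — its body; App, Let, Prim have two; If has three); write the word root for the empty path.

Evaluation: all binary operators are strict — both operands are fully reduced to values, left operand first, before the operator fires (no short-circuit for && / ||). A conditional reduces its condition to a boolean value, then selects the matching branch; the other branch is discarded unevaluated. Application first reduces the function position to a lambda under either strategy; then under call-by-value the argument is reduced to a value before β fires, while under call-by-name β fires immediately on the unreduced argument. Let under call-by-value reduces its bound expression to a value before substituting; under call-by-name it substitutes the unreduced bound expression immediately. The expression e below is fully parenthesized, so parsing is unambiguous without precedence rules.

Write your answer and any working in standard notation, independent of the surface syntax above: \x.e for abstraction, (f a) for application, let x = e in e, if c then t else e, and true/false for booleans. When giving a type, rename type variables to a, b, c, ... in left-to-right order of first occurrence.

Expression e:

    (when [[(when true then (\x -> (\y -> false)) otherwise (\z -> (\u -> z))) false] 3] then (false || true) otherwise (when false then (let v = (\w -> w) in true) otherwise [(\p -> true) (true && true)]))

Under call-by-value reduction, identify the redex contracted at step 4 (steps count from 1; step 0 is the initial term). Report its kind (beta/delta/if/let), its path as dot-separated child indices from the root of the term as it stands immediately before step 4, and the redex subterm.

Answer: if at root : (if false then (false || true) else (if false then (let v = (\w.w) in true) else ((\p.true) (true && true))))

Derivation:
step 0: (if (((if true then (\x.(\y.false)) else (\z.(\u.z))) false) 3) then (false || true) else (if false then (let v = (\w.w) in true) else ((\p.true) (true && true))))
step 1: [if@0.0.0] (if (((\x.(\y.false)) false) 3) then (false || true) else (if false then (let v = (\w.w) in true) else ((\p.true) (true && true))))
step 2: [beta@0.0] (if ((\y.false) 3) then (false || true) else (if false then (let v = (\w.w) in true) else ((\p.true) (true && true))))
step 3: [beta@0] (if false then (false || true) else (if false then (let v = (\w.w) in true) else ((\p.true) (true && true))))
step 4: [if@root] (if false then (let v = (\w.w) in true) else ((\p.true) (true && true)))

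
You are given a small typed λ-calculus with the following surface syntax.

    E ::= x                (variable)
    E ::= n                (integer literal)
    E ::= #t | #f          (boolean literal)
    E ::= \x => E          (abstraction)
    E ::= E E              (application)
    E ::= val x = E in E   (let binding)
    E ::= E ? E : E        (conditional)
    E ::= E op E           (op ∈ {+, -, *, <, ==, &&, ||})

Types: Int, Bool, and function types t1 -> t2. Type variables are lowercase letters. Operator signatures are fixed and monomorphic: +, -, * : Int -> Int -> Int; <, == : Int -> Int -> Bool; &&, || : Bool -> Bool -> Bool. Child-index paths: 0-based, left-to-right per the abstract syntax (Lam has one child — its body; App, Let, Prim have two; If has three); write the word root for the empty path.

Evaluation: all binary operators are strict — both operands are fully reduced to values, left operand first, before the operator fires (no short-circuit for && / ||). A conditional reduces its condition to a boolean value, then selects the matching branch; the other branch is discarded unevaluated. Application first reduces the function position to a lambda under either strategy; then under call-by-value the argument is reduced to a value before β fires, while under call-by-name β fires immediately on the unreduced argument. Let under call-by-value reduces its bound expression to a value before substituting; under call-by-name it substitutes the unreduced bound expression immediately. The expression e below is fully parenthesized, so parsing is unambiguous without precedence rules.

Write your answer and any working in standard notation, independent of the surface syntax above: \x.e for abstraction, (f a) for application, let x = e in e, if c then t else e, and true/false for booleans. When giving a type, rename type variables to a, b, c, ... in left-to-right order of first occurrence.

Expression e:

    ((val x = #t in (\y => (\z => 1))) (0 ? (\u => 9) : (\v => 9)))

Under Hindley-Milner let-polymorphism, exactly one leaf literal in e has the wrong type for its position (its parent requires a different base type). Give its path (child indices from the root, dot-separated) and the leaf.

Trace:
let x : Bool
\z._ : b -> Int
\y._ : a -> b -> Int
  unify Int ~ Bool
  FAIL: mismatch Int ~ Bool

Answer: 1.0 : 0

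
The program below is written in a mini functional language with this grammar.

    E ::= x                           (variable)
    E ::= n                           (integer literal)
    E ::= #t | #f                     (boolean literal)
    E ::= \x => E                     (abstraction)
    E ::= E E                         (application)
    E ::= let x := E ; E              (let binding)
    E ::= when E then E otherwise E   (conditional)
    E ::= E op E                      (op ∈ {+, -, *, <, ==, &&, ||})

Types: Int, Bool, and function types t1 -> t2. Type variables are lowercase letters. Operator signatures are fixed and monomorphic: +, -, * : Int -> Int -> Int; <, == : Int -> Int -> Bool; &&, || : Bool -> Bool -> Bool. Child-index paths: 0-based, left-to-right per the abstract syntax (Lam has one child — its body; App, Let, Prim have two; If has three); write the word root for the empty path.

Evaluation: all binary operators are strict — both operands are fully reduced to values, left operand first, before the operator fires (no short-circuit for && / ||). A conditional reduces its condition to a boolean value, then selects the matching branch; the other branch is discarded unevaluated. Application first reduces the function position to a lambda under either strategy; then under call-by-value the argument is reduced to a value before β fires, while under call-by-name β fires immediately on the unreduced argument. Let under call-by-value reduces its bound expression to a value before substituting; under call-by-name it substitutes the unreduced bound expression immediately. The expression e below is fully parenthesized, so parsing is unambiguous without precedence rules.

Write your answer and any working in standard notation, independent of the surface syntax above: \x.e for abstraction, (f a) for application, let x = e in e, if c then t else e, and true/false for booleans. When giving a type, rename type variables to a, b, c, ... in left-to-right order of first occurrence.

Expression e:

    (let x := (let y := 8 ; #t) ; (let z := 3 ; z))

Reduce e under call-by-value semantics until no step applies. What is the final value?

Answer: 3

Derivation:
step 0: (let x = (let y = 8 in true) in (let z = 3 in z))
step 1: [let@0] (let x = true in (let z = 3 in z))
step 2: [let@root] (let z = 3 in z)
step 3: [let@root] 3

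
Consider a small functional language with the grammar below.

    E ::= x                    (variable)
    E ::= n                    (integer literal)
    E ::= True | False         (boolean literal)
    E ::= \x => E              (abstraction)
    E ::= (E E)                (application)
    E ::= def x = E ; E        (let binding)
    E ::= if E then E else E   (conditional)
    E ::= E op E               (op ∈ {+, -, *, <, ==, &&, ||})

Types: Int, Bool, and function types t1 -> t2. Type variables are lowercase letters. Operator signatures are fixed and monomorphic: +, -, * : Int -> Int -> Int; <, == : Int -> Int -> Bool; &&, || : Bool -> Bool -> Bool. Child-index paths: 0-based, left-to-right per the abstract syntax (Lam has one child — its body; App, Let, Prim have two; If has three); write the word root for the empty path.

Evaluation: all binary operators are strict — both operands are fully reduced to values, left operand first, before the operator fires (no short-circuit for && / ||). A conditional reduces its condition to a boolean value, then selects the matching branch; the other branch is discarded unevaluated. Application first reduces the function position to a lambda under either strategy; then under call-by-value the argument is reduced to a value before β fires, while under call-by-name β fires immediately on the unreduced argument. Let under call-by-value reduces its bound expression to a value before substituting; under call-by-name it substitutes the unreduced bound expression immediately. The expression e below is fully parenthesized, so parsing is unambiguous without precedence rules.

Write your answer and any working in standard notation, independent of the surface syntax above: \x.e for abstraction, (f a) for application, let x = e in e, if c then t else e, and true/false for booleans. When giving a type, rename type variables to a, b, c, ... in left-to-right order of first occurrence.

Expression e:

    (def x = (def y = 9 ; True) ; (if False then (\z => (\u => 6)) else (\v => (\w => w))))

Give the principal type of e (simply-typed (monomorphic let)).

Answer: a -> Int -> Int

Trace:
let y : Int
let x : Bool
  unify Bool ~ Bool
\u._ : b -> Int
\z._ : a -> b -> Int
w : d
\w._ : d -> d
\v._ : c -> d -> d
  unify a -> b -> Int ~ c -> d -> d
  unify a ~ c
  unify b -> Int ~ d -> d
  unify b ~ d
  unify Int ~ d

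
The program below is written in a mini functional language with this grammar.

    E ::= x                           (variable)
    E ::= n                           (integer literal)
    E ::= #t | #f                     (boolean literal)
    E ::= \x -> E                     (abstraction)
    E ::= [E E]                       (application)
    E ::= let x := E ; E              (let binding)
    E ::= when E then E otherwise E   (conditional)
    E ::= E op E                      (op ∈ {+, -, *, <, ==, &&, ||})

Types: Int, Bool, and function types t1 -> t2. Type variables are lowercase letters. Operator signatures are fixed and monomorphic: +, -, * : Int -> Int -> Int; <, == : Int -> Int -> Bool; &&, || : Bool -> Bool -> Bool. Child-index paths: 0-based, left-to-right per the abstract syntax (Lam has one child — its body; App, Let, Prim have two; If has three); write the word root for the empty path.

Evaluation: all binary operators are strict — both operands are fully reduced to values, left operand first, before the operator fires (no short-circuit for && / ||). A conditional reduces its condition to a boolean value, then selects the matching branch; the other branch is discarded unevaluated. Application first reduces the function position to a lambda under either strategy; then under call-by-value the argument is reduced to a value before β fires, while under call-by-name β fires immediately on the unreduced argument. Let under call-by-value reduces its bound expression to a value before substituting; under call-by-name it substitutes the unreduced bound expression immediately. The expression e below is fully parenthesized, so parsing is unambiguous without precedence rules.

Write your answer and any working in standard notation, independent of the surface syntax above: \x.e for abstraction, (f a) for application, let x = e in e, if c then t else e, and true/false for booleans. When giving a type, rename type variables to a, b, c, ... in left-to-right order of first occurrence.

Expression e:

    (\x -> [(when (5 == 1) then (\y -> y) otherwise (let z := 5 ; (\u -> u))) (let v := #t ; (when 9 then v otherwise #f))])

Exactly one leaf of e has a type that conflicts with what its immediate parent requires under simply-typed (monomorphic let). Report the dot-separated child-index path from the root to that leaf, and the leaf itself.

Trace:
  unify Int ~ Int
  unify Int ~ Int
  unify Bool ~ Bool
y : b
\y._ : b -> b
let z : Int
u : c
\u._ : c -> c
  unify b -> b ~ c -> c
  unify b ~ c
  unify c ~ c
let v : Bool
  unify Int ~ Bool
  FAIL: mismatch Int ~ Bool

Answer: 0.1.1.0 : 9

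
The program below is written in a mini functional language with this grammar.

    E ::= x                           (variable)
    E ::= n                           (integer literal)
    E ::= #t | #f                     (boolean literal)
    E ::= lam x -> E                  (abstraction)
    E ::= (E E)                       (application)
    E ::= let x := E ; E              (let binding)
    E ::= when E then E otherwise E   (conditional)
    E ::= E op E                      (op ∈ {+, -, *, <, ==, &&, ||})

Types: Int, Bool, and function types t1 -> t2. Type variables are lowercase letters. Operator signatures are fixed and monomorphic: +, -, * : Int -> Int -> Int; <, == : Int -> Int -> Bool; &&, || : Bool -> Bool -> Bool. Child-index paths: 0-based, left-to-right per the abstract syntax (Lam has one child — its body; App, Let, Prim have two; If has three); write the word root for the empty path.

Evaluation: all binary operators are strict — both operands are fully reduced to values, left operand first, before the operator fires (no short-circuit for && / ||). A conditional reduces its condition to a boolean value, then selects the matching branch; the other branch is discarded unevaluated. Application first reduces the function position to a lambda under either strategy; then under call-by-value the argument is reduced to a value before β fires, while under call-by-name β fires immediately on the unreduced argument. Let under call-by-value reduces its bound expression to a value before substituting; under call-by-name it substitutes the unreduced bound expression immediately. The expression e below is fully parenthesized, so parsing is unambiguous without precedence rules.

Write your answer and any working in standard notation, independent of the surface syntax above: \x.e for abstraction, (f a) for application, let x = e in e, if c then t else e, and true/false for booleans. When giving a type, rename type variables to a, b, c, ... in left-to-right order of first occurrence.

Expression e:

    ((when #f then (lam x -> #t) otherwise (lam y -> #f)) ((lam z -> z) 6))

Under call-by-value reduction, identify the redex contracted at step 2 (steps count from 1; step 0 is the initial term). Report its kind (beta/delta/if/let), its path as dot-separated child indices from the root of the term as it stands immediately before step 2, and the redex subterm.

Derivation:
step 0: ((if false then (\x.true) else (\y.false)) ((\z.z) 6))
step 1: [if@0] ((\y.false) ((\z.z) 6))
step 2: [beta@1] ((\y.false) 6)

Answer: beta at 1 : ((\z.z) 6)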